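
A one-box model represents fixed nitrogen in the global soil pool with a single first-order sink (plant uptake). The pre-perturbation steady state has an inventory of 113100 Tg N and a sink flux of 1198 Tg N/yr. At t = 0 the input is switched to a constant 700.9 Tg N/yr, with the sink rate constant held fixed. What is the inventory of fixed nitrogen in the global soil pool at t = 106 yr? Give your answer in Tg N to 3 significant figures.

Residence time τ = M₀/F₀ = 94.41 yr. The eventual steady state is M_∞ = M₀·(F₁/F₀) = 113100 × 700.9/1198 = 66170 Tg N.
The anomaly ΔM(t) = M(t) − M_∞ decays as ΔM₀·e^(−t/τ) with ΔM₀ = 113100 − 66170 = 46930 Tg N.
At t = 106 yr, e^(−t/τ) = e^(−1.123) = 0.3254, so ΔM = 15270 Tg N and M = 66170 + 15270 = 81440 Tg N.

81400 Tg N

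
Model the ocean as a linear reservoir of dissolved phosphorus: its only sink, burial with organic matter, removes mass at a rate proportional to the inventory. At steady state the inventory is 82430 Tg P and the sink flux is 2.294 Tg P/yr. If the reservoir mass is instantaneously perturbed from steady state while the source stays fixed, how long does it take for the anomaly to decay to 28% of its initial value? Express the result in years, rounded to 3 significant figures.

45700 yr

For a linear reservoir the anomaly decays as exp(−t/τ) with τ = M/F = 82430/2.294 = 35930 yr.
exp(−t/τ) = 0.28 ⇒ t = −τ ln(0.28) = 35930 × 1.273 = 45740 yr.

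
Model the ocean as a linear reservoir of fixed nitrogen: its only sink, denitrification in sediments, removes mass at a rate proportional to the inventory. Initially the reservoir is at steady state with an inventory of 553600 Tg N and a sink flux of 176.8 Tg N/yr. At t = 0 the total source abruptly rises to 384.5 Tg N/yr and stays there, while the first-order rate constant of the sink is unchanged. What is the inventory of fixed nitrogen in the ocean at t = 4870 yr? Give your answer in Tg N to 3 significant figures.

The sink rate constant is k = F₀/M₀ = 176.8/553600 = 0.0003194 yr⁻¹.
Solving dM/dt = F₁ − kM with M(0) = M₀ gives M(t) = F₁/k + (M₀ − F₁/k)·e^(−kt).
F₁/k = 384.5/0.0003194 = 1.2040×10^6 Tg N; kt = 0.0003194 × 4870 = 1.555, e^(−kt) = 0.2111.
M(4870) = 1.2040×10^6 + (553600 − 1.2040×10^6) × 0.2111 = 1.2040×10^6 − 137300 = 1.0666×10^6 Tg N.

1.07×10^6 Tg N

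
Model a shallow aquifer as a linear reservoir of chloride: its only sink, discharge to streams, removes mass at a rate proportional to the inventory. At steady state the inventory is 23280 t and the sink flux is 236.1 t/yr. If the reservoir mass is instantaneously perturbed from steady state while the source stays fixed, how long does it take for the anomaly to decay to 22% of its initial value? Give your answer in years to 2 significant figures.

For a linear reservoir the anomaly decays as exp(−t/τ) with τ = M/F = 23280/236.1 = 98.60 yr.
exp(−t/τ) = 0.22 ⇒ t = −τ ln(0.22) = 98.60 × 1.514 = 149.3 yr.

150 yr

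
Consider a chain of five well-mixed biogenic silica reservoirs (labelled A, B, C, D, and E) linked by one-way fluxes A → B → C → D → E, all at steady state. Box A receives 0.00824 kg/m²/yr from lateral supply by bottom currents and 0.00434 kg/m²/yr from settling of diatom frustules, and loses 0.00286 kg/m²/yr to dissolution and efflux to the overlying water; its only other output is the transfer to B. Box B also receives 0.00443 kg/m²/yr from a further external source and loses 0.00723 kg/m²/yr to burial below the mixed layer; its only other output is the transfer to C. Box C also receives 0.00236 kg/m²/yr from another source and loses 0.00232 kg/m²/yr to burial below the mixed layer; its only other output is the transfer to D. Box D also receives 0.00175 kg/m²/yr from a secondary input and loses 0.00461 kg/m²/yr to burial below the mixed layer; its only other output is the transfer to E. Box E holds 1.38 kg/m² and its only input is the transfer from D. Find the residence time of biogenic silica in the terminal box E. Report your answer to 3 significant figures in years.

Box A: F(A→B) = (0.00824 + 0.00434) − 0.00286 = 0.0097200 kg/m²/yr.
Box B: F(B→C) = (0.0097200 + 0.00443) − 0.00723 = 0.0069200 kg/m²/yr.
Box C: F(C→D) = (0.0069200 + 0.00236) − 0.00232 = 0.0069600 kg/m²/yr.
Box D: F(D→E) = (0.0069600 + 0.00175) − 0.00461 = 0.0041000 kg/m²/yr.
Box E throughput = its input = 0.0041000 kg/m²/yr; τ = 1.38 / 0.0041000 = 336.6 yr.

337 yr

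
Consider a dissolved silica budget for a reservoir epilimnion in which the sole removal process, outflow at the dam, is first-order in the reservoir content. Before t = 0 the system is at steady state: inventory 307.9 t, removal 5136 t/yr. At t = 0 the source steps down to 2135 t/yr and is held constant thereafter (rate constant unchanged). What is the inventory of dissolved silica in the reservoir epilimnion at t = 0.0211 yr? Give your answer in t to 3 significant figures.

255 t

The sink rate constant is k = F₀/M₀ = 5136/307.9 = 16.68 yr⁻¹.
Solving dM/dt = F₁ − kM with M(0) = M₀ gives M(t) = F₁/k + (M₀ − F₁/k)·e^(−kt).
F₁/k = 2135/16.68 = 127.99 t; kt = 16.68 × 0.0211 = 0.3520, e^(−kt) = 0.7033.
M(0.0211) = 127.99 + (307.9 − 127.99) × 0.7033 = 127.99 + 126.5 = 254.52 t.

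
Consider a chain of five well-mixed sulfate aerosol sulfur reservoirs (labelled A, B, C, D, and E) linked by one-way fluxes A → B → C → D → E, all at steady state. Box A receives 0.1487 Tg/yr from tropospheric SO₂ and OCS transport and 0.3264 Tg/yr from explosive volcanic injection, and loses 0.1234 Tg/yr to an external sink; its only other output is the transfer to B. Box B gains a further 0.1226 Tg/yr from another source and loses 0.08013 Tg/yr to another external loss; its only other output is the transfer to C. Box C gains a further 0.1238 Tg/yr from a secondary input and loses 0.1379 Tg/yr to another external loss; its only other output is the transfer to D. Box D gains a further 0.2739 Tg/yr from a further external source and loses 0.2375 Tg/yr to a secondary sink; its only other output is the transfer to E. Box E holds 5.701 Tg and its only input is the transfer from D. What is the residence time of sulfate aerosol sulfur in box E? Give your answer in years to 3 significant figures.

13.7 yr

Box A: F(A→B) = (0.1487 + 0.3264) − 0.1234 = 0.35170 Tg/yr.
Box B: F(B→C) = (0.35170 + 0.1226) − 0.08013 = 0.39417 Tg/yr.
Box C: F(C→D) = (0.39417 + 0.1238) − 0.1379 = 0.38007 Tg/yr.
Box D: F(D→E) = (0.38007 + 0.2739) − 0.2375 = 0.41647 Tg/yr.
Box E throughput = its input = 0.41647 Tg/yr; τ = 5.701 / 0.41647 = 13.69 yr.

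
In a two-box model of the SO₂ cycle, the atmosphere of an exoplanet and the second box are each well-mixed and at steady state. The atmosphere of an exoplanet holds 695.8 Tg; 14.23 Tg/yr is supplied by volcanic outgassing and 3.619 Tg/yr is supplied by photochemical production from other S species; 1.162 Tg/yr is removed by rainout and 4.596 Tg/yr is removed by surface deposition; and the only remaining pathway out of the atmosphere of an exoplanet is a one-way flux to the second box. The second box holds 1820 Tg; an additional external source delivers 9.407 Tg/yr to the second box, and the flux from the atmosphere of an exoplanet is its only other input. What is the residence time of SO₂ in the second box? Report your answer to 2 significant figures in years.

85 yr

Balance the atmosphere of an exoplanet: ΣF_in = 14.23 + 3.619 = 17.849 Tg/yr.
Flux to the second box = ΣF_in − (1.162 + 4.596) = 12.091 Tg/yr.
Total input to the second box = 12.091 + 9.407 = 21.498 Tg/yr; at steady state this equals its total output.
τ = M / F = 1820 / 21.498 = 84.66 yr.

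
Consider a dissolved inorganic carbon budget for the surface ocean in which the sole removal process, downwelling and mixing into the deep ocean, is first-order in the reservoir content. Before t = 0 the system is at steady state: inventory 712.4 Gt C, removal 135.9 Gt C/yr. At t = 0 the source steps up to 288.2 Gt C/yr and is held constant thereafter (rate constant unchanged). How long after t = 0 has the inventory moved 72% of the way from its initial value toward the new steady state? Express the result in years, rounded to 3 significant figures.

τ = M₀/F₀ = 712.4/135.9 = 5.242 yr.
The remaining gap fraction is e^(−t/τ); 72% covered ⇒ e^(−t/τ) = 0.280.
t = −τ ln(0.280) = 5.242 × 1.273 = 6.673 yr.

6.67 yr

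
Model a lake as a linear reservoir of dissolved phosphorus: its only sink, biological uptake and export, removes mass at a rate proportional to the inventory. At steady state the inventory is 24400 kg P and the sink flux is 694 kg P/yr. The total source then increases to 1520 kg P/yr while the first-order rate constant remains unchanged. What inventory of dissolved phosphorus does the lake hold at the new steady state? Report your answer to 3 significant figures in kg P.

53400 kg P

Rate constant k = F/M = 694 / 24400 = 0.02844 yr⁻¹.
At the new steady state, source = k·M_new ⇒ M_new = 1520 / 0.02844 = 53440 kg P.
(Equivalently M_new = M × F_new/F_old = 24400 × 1520/694.)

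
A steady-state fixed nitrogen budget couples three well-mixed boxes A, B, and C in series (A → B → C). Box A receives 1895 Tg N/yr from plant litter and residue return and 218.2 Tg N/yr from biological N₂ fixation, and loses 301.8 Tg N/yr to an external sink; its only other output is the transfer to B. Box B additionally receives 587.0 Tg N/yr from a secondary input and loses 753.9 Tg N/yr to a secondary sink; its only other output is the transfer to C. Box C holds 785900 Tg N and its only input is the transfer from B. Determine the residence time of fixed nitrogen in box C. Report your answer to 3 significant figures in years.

478 yr

Box A: F(A→B) = (1895 + 218.2) − 301.8 = 1811.4 Tg N/yr.
Box B: F(B→C) = (1811.4 + 587.0) − 753.9 = 1644.5 Tg N/yr.
Box C throughput = its input = 1644.5 Tg N/yr; τ = 785900 / 1644.5 = 477.9 yr.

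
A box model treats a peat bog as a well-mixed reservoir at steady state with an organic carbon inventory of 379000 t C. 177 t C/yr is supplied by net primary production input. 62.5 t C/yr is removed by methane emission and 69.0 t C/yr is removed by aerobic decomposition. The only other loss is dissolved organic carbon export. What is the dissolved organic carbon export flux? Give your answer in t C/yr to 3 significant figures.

At steady state ΣF_in = ΣF_out.
ΣF_in = 177.00 t C/yr.
Dissolved organic carbon export flux = ΣF_in − (62.5 + 69.0) = 177.00 − 131.5 = 45.50 t C/yr.

45.5 t C/yr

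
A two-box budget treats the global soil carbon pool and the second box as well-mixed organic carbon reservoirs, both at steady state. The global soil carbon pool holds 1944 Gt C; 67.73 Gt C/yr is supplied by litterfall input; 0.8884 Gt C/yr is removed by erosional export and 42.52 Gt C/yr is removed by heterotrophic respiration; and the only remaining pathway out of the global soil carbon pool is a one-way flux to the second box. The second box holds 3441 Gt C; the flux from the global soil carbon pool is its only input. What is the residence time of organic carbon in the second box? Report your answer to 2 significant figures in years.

140 yr

Balance the global soil carbon pool: ΣF_in = 67.730 Gt C/yr.
Flux to the second box = ΣF_in − (0.8884 + 42.52) = 24.322 Gt C/yr.
At steady state the output of the second box equals its input, 24.322 Gt C/yr.
τ = M / F = 3441 / 24.322 = 141.5 yr.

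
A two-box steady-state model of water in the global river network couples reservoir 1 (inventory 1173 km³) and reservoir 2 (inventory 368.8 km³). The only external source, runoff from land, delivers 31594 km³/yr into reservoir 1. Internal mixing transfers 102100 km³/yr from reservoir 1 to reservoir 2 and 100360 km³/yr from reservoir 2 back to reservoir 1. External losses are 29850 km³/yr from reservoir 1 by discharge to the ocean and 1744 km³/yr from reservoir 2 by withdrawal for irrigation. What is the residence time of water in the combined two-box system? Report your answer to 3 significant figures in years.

Treat the two boxes together as one reservoir: the mixing fluxes between them are internal recycling, so τ = ΣM / Σ(external losses).
M_total = 1173 + 368.8 = 1541.8 km³.
ΣF_external_out = 29850 + 1744 = 31594 km³/yr.
τ = M_total / ΣF_ext = 1541.8 / 31594 = 0.04880 yr.

0.0488 yr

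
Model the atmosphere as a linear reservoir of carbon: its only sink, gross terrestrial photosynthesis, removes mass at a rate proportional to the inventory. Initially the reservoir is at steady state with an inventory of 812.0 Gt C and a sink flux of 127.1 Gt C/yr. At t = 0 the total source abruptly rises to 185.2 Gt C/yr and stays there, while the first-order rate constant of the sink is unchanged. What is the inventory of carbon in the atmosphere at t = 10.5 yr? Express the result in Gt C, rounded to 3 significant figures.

The sink rate constant is k = F₀/M₀ = 127.1/812.0 = 0.1565 yr⁻¹.
Solving dM/dt = F₁ − kM with M(0) = M₀ gives M(t) = F₁/k + (M₀ − F₁/k)·e^(−kt).
F₁/k = 185.2/0.1565 = 1183.2 Gt C; kt = 0.1565 × 10.5 = 1.644, e^(−kt) = 0.1933.
M(10.5) = 1183.2 + (812.0 − 1183.2) × 0.1933 = 1183.2 − 71.75 = 1111.4 Gt C.

1110 Gt C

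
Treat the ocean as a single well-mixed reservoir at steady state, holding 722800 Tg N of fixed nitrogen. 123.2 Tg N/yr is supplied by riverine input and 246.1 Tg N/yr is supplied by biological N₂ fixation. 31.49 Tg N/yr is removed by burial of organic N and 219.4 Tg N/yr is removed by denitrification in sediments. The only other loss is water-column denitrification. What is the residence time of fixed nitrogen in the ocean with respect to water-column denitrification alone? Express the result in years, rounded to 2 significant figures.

At steady state ΣF_in = ΣF_out.
ΣF_in = 123.2 + 246.1 = 369.30 Tg N/yr.
Water-column denitrification flux = ΣF_in − (31.49 + 219.4) = 369.30 − 250.9 = 118.4 Tg N/yr.
τ = M / F = 722800 / 118.4 = 6104 yr.

6100 yr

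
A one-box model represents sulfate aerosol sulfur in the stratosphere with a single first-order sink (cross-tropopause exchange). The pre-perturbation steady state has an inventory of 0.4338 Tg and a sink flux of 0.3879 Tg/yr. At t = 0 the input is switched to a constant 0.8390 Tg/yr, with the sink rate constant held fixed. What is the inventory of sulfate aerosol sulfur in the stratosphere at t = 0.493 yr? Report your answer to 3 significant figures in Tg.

0.614 Tg

τ = M₀/F₀ = 0.4338/0.3879 = 1.118 yr; rate constant k = 1/τ.
New steady state M_∞ = F₁/k = F₁·τ = 0.8390 × 1.118 = 0.93828 Tg.
M(t) = M_∞ + (M₀ − M_∞)·e^(−t/τ); t/τ = 0.493/1.118 = 0.4408, so e^(−t/τ) = 0.6435.
M(t) = 0.93828 − 0.5045 × 0.6435 = 0.61365 Tg.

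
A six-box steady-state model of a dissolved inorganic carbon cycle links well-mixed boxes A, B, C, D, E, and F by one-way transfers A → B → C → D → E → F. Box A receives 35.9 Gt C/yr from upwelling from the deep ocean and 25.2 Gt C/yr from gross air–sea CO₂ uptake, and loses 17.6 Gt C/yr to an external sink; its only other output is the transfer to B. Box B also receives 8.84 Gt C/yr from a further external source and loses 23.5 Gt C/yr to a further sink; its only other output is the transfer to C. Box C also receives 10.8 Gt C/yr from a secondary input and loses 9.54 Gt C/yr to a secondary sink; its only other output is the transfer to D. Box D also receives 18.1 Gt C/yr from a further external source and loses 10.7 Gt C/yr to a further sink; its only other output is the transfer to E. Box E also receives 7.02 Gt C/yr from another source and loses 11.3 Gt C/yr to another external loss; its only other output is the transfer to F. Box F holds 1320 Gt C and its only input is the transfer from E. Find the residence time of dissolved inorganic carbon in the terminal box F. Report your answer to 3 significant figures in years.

Box A: F(A→B) = (35.9 + 25.2) − 17.6 = 43.500 Gt C/yr.
Box B: F(B→C) = (43.500 + 8.84) − 23.5 = 28.840 Gt C/yr.
Box C: F(C→D) = (28.840 + 10.8) − 9.54 = 30.100 Gt C/yr.
Box D: F(D→E) = (30.100 + 18.1) − 10.7 = 37.500 Gt C/yr.
Box E: F(E→F) = (37.500 + 7.02) − 11.3 = 33.220 Gt C/yr.
Box F throughput = its input = 33.220 Gt C/yr; τ = 1320 / 33.220 = 39.74 yr.

39.7 yr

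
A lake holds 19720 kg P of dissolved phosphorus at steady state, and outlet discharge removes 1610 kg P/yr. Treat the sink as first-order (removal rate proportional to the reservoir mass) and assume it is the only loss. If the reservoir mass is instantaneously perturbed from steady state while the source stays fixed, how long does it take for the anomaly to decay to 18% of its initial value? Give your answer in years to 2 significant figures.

21 yr

For a linear reservoir the anomaly decays as exp(−t/τ) with τ = M/F = 19720/1610 = 12.25 yr.
exp(−t/τ) = 0.18 ⇒ t = −τ ln(0.18) = 12.25 × 1.715 = 21.00 yr.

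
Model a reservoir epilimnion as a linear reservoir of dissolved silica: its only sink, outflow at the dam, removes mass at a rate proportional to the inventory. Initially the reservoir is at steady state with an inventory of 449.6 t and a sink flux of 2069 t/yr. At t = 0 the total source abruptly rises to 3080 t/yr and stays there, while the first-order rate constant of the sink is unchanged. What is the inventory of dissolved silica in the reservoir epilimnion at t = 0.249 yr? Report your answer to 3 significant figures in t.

Residence time τ = M₀/F₀ = 0.2173 yr. The eventual steady state is M_∞ = M₀·(F₁/F₀) = 449.6 × 3080/2069 = 669.29 t.
The anomaly ΔM(t) = M(t) − M_∞ decays as ΔM₀·e^(−t/τ) with ΔM₀ = 449.6 − 669.29 = −219.7 t.
At t = 0.249 yr, e^(−t/τ) = e^(−1.146) = 0.3179, so ΔM = −69.85 t and M = 669.29 − 69.85 = 599.44 t.

599 t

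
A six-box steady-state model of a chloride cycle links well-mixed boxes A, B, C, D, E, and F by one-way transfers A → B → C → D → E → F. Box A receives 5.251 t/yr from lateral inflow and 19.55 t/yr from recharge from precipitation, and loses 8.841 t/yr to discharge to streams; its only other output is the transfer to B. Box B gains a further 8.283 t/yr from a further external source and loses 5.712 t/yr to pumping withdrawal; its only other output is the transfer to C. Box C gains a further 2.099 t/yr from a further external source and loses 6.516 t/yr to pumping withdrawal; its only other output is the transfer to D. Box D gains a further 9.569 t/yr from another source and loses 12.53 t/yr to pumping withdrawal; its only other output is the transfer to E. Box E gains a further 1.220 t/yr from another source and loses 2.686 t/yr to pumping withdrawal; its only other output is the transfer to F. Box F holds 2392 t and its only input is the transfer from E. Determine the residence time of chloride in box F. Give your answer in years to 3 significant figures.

Box A: F(A→B) = (5.251 + 19.55) − 8.841 = 15.960 t/yr.
Box B: F(B→C) = (15.960 + 8.283) − 5.712 = 18.531 t/yr.
Box C: F(C→D) = (18.531 + 2.099) − 6.516 = 14.114 t/yr.
Box D: F(D→E) = (14.114 + 9.569) − 12.53 = 11.153 t/yr.
Box E: F(E→F) = (11.153 + 1.220) − 2.686 = 9.6870 t/yr.
Box F throughput = its input = 9.6870 t/yr; τ = 2392 / 9.6870 = 246.9 yr.

247 yr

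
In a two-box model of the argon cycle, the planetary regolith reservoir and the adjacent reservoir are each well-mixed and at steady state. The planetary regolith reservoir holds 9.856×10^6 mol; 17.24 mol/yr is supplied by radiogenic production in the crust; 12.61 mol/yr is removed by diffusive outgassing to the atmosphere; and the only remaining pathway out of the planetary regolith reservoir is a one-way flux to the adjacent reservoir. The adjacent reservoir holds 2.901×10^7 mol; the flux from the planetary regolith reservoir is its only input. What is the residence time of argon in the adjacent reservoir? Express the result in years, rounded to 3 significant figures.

Balance the planetary regolith reservoir: ΣF_in = 17.240 mol/yr.
Flux to the adjacent reservoir = ΣF_in − (12.61) = 4.6300 mol/yr.
At steady state the output of the adjacent reservoir equals its input, 4.6300 mol/yr.
τ = M / F = 2.901×10^7 / 4.6300 = 6.266×10^6 yr.

6.27×10^6 yr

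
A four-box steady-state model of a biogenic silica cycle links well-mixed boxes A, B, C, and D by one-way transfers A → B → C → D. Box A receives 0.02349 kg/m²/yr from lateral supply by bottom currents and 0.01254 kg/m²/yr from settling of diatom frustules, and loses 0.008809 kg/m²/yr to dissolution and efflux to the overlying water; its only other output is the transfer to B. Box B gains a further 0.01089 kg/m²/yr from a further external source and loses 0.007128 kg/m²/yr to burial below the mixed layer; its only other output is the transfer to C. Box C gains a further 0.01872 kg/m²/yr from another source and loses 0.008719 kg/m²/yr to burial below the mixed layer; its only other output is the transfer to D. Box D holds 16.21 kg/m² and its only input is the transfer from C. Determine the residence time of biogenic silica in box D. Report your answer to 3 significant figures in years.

396 yr

Box A: F(A→B) = (0.02349 + 0.01254) − 0.008809 = 0.027221 kg/m²/yr.
Box B: F(B→C) = (0.027221 + 0.01089) − 0.007128 = 0.030983 kg/m²/yr.
Box C: F(C→D) = (0.030983 + 0.01872) − 0.008719 = 0.040984 kg/m²/yr.
Box D throughput = its input = 0.040984 kg/m²/yr; τ = 16.21 / 0.040984 = 395.5 yr.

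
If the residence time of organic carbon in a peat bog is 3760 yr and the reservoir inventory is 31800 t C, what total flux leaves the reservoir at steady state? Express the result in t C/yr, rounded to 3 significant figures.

8.46 t C/yr

F = M / τ = 31800 / 3760 = 8.457 t C/yr.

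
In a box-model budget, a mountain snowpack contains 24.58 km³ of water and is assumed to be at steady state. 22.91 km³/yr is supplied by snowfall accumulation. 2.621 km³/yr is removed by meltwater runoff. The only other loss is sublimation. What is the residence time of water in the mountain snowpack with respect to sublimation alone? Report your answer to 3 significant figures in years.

At steady state ΣF_in = ΣF_out.
ΣF_in = 22.910 km³/yr.
Sublimation flux = ΣF_in − (2.621) = 22.910 − 2.621 = 20.29 km³/yr.
τ = M / F = 24.58 / 20.29 = 1.211 yr.

1.21 yr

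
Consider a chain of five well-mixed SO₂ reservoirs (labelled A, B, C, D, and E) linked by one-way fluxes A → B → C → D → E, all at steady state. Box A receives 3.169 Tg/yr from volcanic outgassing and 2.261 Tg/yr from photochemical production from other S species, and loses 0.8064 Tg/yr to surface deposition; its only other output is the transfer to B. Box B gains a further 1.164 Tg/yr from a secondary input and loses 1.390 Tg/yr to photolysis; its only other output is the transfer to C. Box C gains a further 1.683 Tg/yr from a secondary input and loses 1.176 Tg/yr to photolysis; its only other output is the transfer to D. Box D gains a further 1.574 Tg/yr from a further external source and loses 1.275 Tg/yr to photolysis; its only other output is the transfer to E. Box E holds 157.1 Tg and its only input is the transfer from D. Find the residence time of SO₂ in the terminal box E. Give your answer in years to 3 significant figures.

Box A: F(A→B) = (3.169 + 2.261) − 0.8064 = 4.6236 Tg/yr.
Box B: F(B→C) = (4.6236 + 1.164) − 1.390 = 4.3976 Tg/yr.
Box C: F(C→D) = (4.3976 + 1.683) − 1.176 = 4.9046 Tg/yr.
Box D: F(D→E) = (4.9046 + 1.574) − 1.275 = 5.2036 Tg/yr.
Box E throughput = its input = 5.2036 Tg/yr; τ = 157.1 / 5.2036 = 30.19 yr.

30.2 yr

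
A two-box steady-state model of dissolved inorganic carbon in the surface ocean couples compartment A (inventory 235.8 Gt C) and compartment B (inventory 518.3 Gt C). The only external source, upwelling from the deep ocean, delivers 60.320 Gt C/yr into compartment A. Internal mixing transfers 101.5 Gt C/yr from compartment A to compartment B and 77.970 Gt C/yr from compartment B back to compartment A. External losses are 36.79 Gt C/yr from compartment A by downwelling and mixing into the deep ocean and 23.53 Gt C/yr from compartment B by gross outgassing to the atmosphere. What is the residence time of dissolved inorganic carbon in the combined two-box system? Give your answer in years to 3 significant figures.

For the system as a whole, the A↔B exchange is internal and contributes nothing to the throughput; only the external sinks remove mass.
M_total = 235.8 + 518.3 = 754.10 Gt C.
ΣF_external_out = 36.79 + 23.53 = 60.320 Gt C/yr.
τ = M_total / ΣF_ext = 754.10 / 60.320 = 12.50 yr.

12.5 yr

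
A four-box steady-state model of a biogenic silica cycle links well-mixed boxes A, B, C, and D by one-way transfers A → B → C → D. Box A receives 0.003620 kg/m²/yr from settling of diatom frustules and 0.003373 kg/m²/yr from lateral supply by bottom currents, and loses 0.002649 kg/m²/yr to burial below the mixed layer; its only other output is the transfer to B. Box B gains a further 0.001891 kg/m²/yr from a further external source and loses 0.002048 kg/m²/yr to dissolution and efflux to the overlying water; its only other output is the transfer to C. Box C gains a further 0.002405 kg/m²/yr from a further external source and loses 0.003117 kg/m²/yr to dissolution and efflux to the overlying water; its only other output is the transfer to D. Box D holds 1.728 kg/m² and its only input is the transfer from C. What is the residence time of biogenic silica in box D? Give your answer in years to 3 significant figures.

Box A: F(A→B) = (0.003620 + 0.003373) − 0.002649 = 0.0043440 kg/m²/yr.
Box B: F(B→C) = (0.0043440 + 0.001891) − 0.002048 = 0.0041870 kg/m²/yr.
Box C: F(C→D) = (0.0041870 + 0.002405) − 0.003117 = 0.0034750 kg/m²/yr.
Box D throughput = its input = 0.0034750 kg/m²/yr; τ = 1.728 / 0.0034750 = 497.3 yr.

497 yr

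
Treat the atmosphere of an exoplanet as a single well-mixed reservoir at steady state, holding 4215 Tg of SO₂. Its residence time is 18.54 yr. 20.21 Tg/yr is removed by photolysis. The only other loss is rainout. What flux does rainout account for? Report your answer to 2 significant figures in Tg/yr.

210 Tg/yr

Total removal F = M/τ = 4215 / 18.54 = 227.3 Tg/yr.
Rainout = F − (20.21) = 227.3 − 20.21 = 207.1 Tg/yr.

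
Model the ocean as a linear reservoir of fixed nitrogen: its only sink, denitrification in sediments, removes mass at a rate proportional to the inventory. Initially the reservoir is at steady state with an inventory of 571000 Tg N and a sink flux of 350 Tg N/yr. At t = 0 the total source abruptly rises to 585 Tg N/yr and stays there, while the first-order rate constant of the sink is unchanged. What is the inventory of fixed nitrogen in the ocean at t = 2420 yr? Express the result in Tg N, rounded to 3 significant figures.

867000 Tg N

τ = M₀/F₀ = 571000/350 = 1631 yr; rate constant k = 1/τ.
New steady state M_∞ = F₁/k = F₁·τ = 585 × 1631 = 954390 Tg N.
M(t) = M_∞ + (M₀ − M_∞)·e^(−t/τ); t/τ = 2420/1631 = 1.483, so e^(−t/τ) = 0.2269.
M(t) = 954390 − 383400 × 0.2269 = 867410 Tg N.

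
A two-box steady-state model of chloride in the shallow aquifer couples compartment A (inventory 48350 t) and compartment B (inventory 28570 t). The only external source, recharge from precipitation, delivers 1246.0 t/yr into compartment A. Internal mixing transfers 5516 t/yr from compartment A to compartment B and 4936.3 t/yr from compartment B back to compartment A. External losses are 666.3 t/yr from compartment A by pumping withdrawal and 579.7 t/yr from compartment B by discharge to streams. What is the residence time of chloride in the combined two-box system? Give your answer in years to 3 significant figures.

Treat the two boxes together as one reservoir: the mixing fluxes between them are internal recycling, so τ = ΣM / Σ(external losses).
M_total = 48350 + 28570 = 76920 t.
ΣF_external_out = 666.3 + 579.7 = 1246.0 t/yr.
τ = M_total / ΣF_ext = 76920 / 1246.0 = 61.73 yr.

61.7 yr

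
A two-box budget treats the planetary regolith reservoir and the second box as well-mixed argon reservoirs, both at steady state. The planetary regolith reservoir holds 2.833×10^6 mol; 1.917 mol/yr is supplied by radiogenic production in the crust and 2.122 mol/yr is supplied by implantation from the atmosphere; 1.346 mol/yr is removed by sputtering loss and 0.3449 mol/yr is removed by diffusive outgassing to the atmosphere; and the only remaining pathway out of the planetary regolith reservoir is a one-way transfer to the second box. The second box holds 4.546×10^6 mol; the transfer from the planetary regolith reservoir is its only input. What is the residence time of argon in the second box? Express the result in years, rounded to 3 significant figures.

Balance the planetary regolith reservoir: ΣF_in = 1.917 + 2.122 = 4.0390 mol/yr.
Transfer to the second box = ΣF_in − (1.346 + 0.3449) = 2.3481 mol/yr.
At steady state the output of the second box equals its input, 2.3481 mol/yr.
τ = M / F = 4.546×10^6 / 2.3481 = 1.936×10^6 yr.

1.94×10^6 yr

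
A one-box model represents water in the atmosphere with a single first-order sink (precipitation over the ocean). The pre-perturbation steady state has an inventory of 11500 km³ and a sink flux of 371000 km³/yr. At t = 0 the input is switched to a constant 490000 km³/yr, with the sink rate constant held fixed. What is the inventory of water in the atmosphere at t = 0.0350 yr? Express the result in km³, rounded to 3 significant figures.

Residence time τ = M₀/F₀ = 0.03100 yr. The eventual steady state is M_∞ = M₀·(F₁/F₀) = 11500 × 490000/371000 = 15189 km³.
The anomaly ΔM(t) = M(t) − M_∞ decays as ΔM₀·e^(−t/τ) with ΔM₀ = 11500 − 15189 = −3689 km³.
At t = 0.0350 yr, e^(−t/τ) = e^(−1.129) = 0.3233, so ΔM = −1193 km³ and M = 15189 − 1193 = 13996 km³.

14000 km³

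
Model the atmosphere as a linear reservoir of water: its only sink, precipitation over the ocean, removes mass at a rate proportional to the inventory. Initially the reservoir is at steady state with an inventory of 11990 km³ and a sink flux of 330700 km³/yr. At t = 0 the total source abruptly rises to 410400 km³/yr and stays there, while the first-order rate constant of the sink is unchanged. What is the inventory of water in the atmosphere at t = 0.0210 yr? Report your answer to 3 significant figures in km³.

τ = M₀/F₀ = 11990/330700 = 0.03626 yr; rate constant k = 1/τ.
New steady state M_∞ = F₁/k = F₁·τ = 410400 × 0.03626 = 14880 km³.
M(t) = M_∞ + (M₀ − M_∞)·e^(−t/τ); t/τ = 0.0210/0.03626 = 0.5792, so e^(−t/τ) = 0.5603.
M(t) = 14880 − 2890 × 0.5603 = 13260 km³.

13300 km³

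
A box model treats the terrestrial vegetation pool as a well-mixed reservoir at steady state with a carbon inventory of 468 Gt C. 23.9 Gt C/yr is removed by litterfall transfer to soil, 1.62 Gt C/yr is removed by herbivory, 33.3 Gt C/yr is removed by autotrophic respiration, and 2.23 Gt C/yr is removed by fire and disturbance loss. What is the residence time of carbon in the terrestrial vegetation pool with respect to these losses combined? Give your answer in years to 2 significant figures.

Total removal = 23.90 + 1.620 + 33.30 + 2.230 = 61.050 Gt C/yr.
τ = M / ΣF_out = 468 / 61.050 = 7.666 yr.

7.7 yr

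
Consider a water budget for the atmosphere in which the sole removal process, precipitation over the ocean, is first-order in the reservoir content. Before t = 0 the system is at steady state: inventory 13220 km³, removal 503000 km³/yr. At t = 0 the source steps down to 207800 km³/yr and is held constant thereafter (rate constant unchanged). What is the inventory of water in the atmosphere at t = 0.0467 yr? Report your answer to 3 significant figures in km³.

6770 km³

Residence time τ = M₀/F₀ = 0.02628 yr. The eventual steady state is M_∞ = M₀·(F₁/F₀) = 13220 × 207800/503000 = 5461.5 km³.
The anomaly ΔM(t) = M(t) − M_∞ decays as ΔM₀·e^(−t/τ) with ΔM₀ = 13220 − 5461.5 = 7759 km³.
At t = 0.0467 yr, e^(−t/τ) = e^(−1.777) = 0.1692, so ΔM = 1312 km³ and M = 5461.5 + 1312 = 6774.0 km³.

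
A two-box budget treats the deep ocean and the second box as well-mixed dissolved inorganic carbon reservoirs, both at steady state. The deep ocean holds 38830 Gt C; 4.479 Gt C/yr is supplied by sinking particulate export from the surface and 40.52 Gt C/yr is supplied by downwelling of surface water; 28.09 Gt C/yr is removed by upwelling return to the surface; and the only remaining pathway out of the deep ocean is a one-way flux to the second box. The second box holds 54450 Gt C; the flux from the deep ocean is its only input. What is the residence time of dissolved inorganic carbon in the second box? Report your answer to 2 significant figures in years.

Balance the deep ocean: ΣF_in = 4.479 + 40.52 = 44.999 Gt C/yr.
Flux to the second box = ΣF_in − (28.09) = 16.909 Gt C/yr.
At steady state the output of the second box equals its input, 16.909 Gt C/yr.
τ = M / F = 54450 / 16.909 = 3220 yr.

3200 yr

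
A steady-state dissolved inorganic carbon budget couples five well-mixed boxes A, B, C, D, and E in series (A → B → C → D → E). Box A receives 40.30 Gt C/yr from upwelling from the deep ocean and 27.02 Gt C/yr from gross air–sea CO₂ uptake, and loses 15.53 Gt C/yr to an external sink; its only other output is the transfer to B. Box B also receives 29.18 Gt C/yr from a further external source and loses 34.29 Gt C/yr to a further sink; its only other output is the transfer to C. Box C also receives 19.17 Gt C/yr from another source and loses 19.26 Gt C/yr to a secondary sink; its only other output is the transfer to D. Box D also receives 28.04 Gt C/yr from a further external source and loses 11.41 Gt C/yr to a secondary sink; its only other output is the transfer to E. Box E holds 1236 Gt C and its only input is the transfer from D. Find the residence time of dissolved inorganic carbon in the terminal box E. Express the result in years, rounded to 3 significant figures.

Box A: F(A→B) = (40.30 + 27.02) − 15.53 = 51.790 Gt C/yr.
Box B: F(B→C) = (51.790 + 29.18) − 34.29 = 46.680 Gt C/yr.
Box C: F(C→D) = (46.680 + 19.17) − 19.26 = 46.590 Gt C/yr.
Box D: F(D→E) = (46.590 + 28.04) − 11.41 = 63.220 Gt C/yr.
Box E throughput = its input = 63.220 Gt C/yr; τ = 1236 / 63.220 = 19.55 yr.

19.6 yr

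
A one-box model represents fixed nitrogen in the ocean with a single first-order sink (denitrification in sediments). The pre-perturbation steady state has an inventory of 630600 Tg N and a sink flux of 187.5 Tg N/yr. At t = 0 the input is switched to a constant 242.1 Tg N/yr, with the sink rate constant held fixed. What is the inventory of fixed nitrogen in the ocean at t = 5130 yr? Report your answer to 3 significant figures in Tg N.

The sink rate constant is k = F₀/M₀ = 187.5/630600 = 0.0002973 yr⁻¹.
Solving dM/dt = F₁ − kM with M(0) = M₀ gives M(t) = F₁/k + (M₀ − F₁/k)·e^(−kt).
F₁/k = 242.1/0.0002973 = 814230 Tg N; kt = 0.0002973 × 5130 = 1.525, e^(−kt) = 0.2175.
M(5130) = 814230 + (630600 − 814230) × 0.2175 = 814230 − 39950 = 774280 Tg N.

774000 Tg N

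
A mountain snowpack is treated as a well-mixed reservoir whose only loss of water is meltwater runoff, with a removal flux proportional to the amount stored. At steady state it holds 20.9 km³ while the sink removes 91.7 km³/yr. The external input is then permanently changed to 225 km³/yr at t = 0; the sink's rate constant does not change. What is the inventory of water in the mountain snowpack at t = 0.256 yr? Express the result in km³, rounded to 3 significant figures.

41.4 km³

τ = M₀/F₀ = 20.9/91.7 = 0.2279 yr; rate constant k = 1/τ.
New steady state M_∞ = F₁/k = F₁·τ = 225 × 0.2279 = 51.281 km³.
M(t) = M_∞ + (M₀ − M_∞)·e^(−t/τ); t/τ = 0.256/0.2279 = 1.123, so e^(−t/τ) = 0.3252.
M(t) = 51.281 − 30.38 × 0.3252 = 41.400 km³.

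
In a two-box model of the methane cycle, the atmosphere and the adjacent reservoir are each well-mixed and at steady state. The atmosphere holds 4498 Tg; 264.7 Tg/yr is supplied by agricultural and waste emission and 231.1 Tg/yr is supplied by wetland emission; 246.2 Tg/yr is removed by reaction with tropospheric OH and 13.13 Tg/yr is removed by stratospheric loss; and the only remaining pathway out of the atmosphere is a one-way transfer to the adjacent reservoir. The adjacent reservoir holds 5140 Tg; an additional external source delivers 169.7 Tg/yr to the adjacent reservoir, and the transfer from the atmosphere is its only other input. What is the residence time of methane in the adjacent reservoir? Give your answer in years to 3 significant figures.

12.7 yr

Balance the atmosphere: ΣF_in = 264.7 + 231.1 = 495.80 Tg/yr.
Transfer to the adjacent reservoir = ΣF_in − (246.2 + 13.13) = 236.47 Tg/yr.
Total input to the adjacent reservoir = 236.47 + 169.7 = 406.17 Tg/yr; at steady state this equals its total output.
τ = M / F = 5140 / 406.17 = 12.65 yr.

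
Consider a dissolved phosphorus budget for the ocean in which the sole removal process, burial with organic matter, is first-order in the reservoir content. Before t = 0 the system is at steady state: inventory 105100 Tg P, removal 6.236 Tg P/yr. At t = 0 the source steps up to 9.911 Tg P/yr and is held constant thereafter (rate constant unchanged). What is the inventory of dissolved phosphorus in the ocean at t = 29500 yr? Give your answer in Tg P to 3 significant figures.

Residence time τ = M₀/F₀ = 16850 yr. The eventual steady state is M_∞ = M₀·(F₁/F₀) = 105100 × 9.911/6.236 = 167040 Tg P.
The anomaly ΔM(t) = M(t) − M_∞ decays as ΔM₀·e^(−t/τ) with ΔM₀ = 105100 − 167040 = −61940 Tg P.
At t = 29500 yr, e^(−t/τ) = e^(−1.750) = 0.1737, so ΔM = −10760 Tg P and M = 167040 − 10760 = 156280 Tg P.

156000 Tg P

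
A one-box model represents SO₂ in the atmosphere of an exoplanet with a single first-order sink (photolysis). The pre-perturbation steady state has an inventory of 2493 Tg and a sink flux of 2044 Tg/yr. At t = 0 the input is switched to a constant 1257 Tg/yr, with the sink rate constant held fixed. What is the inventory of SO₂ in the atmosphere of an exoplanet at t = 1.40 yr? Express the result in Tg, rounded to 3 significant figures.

The sink rate constant is k = F₀/M₀ = 2044/2493 = 0.8199 yr⁻¹.
Solving dM/dt = F₁ − kM with M(0) = M₀ gives M(t) = F₁/k + (M₀ − F₁/k)·e^(−kt).
F₁/k = 1257/0.8199 = 1533.1 Tg; kt = 0.8199 × 1.40 = 1.148, e^(−kt) = 0.3173.
M(1.40) = 1533.1 + (2493 − 1533.1) × 0.3173 = 1533.1 + 304.6 = 1837.7 Tg.

1840 Tg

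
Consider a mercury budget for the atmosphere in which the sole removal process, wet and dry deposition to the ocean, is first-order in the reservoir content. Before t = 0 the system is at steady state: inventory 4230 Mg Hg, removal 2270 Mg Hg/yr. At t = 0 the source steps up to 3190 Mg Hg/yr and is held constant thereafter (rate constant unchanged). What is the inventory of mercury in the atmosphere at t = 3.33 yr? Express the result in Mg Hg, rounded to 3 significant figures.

Residence time τ = M₀/F₀ = 1.863 yr. The eventual steady state is M_∞ = M₀·(F₁/F₀) = 4230 × 3190/2270 = 5944.4 Mg Hg.
The anomaly ΔM(t) = M(t) − M_∞ decays as ΔM₀·e^(−t/τ) with ΔM₀ = 4230 − 5944.4 = −1714 Mg Hg.
At t = 3.33 yr, e^(−t/τ) = e^(−1.787) = 0.1675, so ΔM = −287.1 Mg Hg and M = 5944.4 − 287.1 = 5657.3 Mg Hg.

5660 Mg Hg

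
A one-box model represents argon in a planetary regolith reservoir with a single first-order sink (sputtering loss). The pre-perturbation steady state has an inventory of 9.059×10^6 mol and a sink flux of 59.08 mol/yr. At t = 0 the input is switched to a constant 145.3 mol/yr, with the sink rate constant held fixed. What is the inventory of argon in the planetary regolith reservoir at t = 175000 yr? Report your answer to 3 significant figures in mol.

1.81×10^7 mol

The sink rate constant is k = F₀/M₀ = 59.08/9.059×10^6 = 6.522×10^-6 yr⁻¹.
Solving dM/dt = F₁ − kM with M(0) = M₀ gives M(t) = F₁/k + (M₀ − F₁/k)·e^(−kt).
F₁/k = 145.3/6.522×10^-6 = 2.2279×10^7 mol; kt = 6.522×10^-6 × 175000 = 1.141, e^(−kt) = 0.3194.
M(175000) = 2.2279×10^7 + (9.059×10^6 − 2.2279×10^7) × 0.3194 = 2.2279×10^7 − 4.223×10^6 = 1.8057×10^7 mol.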